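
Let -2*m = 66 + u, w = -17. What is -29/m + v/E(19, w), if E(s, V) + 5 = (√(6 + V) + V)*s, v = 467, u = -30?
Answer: 17701/74370 - 8873*I*√11/111555 ≈ 0.23801 - 0.2638*I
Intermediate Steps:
m = -18 (m = -(66 - 30)/2 = -½*36 = -18)
E(s, V) = -5 + s*(V + √(6 + V)) (E(s, V) = -5 + (√(6 + V) + V)*s = -5 + (V + √(6 + V))*s = -5 + s*(V + √(6 + V)))
-29/m + v/E(19, w) = -29/(-18) + 467/(-5 - 17*19 + 19*√(6 - 17)) = -29*(-1/18) + 467/(-5 - 323 + 19*√(-11)) = 29/18 + 467/(-5 - 323 + 19*(I*√11)) = 29/18 + 467/(-5 - 323 + 19*I*√11) = 29/18 + 467/(-328 + 19*I*√11)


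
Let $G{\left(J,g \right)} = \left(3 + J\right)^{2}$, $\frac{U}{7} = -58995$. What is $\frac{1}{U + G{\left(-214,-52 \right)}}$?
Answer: $- \frac{1}{368444} \approx -2.7141 \cdot 10^{-6}$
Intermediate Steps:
$U = -412965$ ($U = 7 \left(-58995\right) = -412965$)
$\frac{1}{U + G{\left(-214,-52 \right)}} = \frac{1}{-412965 + \left(3 - 214\right)^{2}} = \frac{1}{-412965 + \left(-211\right)^{2}} = \frac{1}{-412965 + 44521} = \frac{1}{-368444} = - \frac{1}{368444}$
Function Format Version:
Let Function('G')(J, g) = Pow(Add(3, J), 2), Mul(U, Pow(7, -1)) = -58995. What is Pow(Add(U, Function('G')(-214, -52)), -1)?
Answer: Rational(-1, 368444) ≈ -2.7141e-6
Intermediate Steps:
U = -412965 (U = Mul(7, -58995) = -412965)
Pow(Add(U, Function('G')(-214, -52)), -1) = Pow(Add(-412965, Pow(Add(3, -214), 2)), -1) = Pow(Add(-412965, Pow(-211, 2)), -1) = Pow(Add(-412965, 44521), -1) = Pow(-368444, -1) = Rational(-1, 368444)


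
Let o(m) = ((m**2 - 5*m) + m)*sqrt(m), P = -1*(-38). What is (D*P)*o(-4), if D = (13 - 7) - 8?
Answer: -4864*I ≈ -4864.0*I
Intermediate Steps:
P = 38
o(m) = sqrt(m)*(m**2 - 4*m) (o(m) = (m**2 - 4*m)*sqrt(m) = sqrt(m)*(m**2 - 4*m))
D = -2 (D = 6 - 8 = -2)
(D*P)*o(-4) = (-2*38)*((-4)**(3/2)*(-4 - 4)) = -76*(-8*I)*(-8) = -4864*I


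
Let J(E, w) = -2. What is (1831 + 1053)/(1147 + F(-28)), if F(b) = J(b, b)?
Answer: 2884/1145 ≈ 2.5188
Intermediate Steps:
F(b) = -2
(1831 + 1053)/(1147 + F(-28)) = (1831 + 1053)/(1147 - 2) = 2884/1145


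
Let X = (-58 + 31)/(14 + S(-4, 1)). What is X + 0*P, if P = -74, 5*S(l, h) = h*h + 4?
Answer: -9/5 ≈ -1.8000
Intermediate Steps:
S(l, h) = 4/5 + h**2/5 (S(l, h) = (h*h + 4)/5 = (h**2 + 4)/5 = (4 + h**2)/5 = 4/5 + h**2/5)
X = -9/5 (X = (-58 + 31)/(14 + (4/5 + (1/5)*1**2)) = -27/(14 + (4/5 + (1/5)*1)) = -27/(14 + (4/5 + 1/5)) = -27/(14 + 1) = -27/15 = -27*1/15 = -9/5 ≈ -1.8000)
X + 0*P = -9/5 + 0*(-74) = -9/5 + 0 = -9/5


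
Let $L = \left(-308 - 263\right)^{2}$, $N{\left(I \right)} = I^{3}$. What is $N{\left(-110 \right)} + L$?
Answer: $-1004959$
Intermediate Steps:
$L = 326041$ ($L = \left(-571\right)^{2} = 326041$)
$N{\left(-110 \right)} + L = \left(-110\right)^{3} + 326041 = -1331000 + 326041 = -1004959$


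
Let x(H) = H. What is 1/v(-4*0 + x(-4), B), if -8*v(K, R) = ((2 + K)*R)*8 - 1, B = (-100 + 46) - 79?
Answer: -8/2127 ≈ -0.0037612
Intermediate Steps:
B = -133 (B = -54 - 79 = -133)
v(K, R) = 1/8 - R*(2 + K) (v(K, R) = -(((2 + K)*R)*8 - 1)/8 = -((R*(2 + K))*8 - 1)/8 = -(8*R*(2 + K) - 1)/8 = -(-1 + 8*R*(2 + K))/8 = 1/8 - R*(2 + K))
1/v(-4*0 + x(-4), B) = 1/(1/8 - 2*(-133) - 1*(-4*0 - 4)*(-133)) = 1/(1/8 + 266 - 1*(0 - 4)*(-133)) = 1/(1/8 + 266 - 1*(-4)*(-133)) = 1/(1/8 + 266 - 532) = 1/(-2127/8) = -8/2127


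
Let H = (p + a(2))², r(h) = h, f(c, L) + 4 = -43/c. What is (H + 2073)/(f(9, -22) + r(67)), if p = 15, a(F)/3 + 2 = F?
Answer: 10341/262 ≈ 39.469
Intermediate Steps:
f(c, L) = -4 - 43/c
a(F) = -6 + 3*F
H = 225 (H = (15 + (-6 + 3*2))² = (15 + (-6 + 6))² = (15 + 0)² = 15² = 225)
(H + 2073)/(f(9, -22) + r(67)) = (225 + 2073)/((-4 - 43/9) + 67) = 2298/((-4 - 43*⅑) + 67) = 2298/((-4 - 43/9) + 67) = 2298/(-79/9 + 67) = 2298/(524/9) = 2298*(9/524) = 10341/262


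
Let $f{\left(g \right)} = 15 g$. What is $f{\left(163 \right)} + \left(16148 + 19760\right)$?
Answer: $38353$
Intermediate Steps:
$f{\left(163 \right)} + \left(16148 + 19760\right) = 15 \cdot 163 + \left(16148 + 19760\right) = 2445 + 35908 = 38353$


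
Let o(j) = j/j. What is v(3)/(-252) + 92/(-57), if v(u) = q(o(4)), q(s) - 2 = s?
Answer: -865/532 ≈ -1.6259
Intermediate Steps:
o(j) = 1
q(s) = 2 + s
v(u) = 3 (v(u) = 2 + 1 = 3)
v(3)/(-252) + 92/(-57) = 3/(-252) + 92/(-57) = 3*(-1/252) + 92*(-1/57) = -1/84 - 92/57 = -865/532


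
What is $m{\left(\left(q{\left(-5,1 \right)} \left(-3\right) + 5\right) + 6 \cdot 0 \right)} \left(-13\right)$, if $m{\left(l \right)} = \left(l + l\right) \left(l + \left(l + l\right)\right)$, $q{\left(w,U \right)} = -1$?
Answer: $-4992$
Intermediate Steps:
$m{\left(l \right)} = 6 l^{2}$ ($m{\left(l \right)} = 2 l \left(l + 2 l\right) = 2 l 3 l = 6 l^{2}$)
$m{\left(\left(q{\left(-5,1 \right)} \left(-3\right) + 5\right) + 6 \cdot 0 \right)} \left(-13\right) = 6 \left(\left(\left(-1\right) \left(-3\right) + 5\right) + 6 \cdot 0\right)^{2} \left(-13\right) = 6 \left(\left(3 + 5\right) + 0\right)^{2} \left(-13\right) = 6 \left(8 + 0\right)^{2} \left(-13\right) = 6 \cdot 8^{2} \left(-13\right) = 6 \cdot 64 \left(-13\right) = 384 \left(-13\right) = -4992$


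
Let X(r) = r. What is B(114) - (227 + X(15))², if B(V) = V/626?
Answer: -18330475/313 ≈ -58564.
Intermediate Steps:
B(V) = V/626 (B(V) = V*(1/626) = V/626)
B(114) - (227 + X(15))² = (1/626)*114 - (227 + 15)² = 57/313 - 1*242² = 57/313 - 1*58564 = 57/313 - 58564 = -18330475/313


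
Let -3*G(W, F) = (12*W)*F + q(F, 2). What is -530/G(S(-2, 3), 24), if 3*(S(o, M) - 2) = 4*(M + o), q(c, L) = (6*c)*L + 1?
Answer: 1590/1249 ≈ 1.2730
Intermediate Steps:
q(c, L) = 1 + 6*L*c (q(c, L) = 6*L*c + 1 = 1 + 6*L*c)
S(o, M) = 2 + 4*M/3 + 4*o/3 (S(o, M) = 2 + (4*(M + o))/3 = 2 + (4*M + 4*o)/3 = 2 + (4*M/3 + 4*o/3) = 2 + 4*M/3 + 4*o/3)
G(W, F) = -1/3 - 4*F - 4*F*W (G(W, F) = -((12*W)*F + (1 + 6*2*F))/3 = -(12*F*W + (1 + 12*F))/3 = -(1 + 12*F + 12*F*W)/3 = -1/3 - 4*F - 4*F*W)
-530/G(S(-2, 3), 24) = -530/(-1/3 - 4*24 - 4*24*(2 + (4/3)*3 + (4/3)*(-2))) = -530/(-1/3 - 96 - 4*24*(2 + 4 - 8/3)) = -530/(-1/3 - 96 - 4*24*10/3) = -530/(-1/3 - 96 - 320) = -530/(-1249/3) = -530*(-3/1249) = 1590/1249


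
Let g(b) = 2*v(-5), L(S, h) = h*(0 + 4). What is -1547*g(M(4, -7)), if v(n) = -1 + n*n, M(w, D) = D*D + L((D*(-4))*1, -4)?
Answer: -74256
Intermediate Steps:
L(S, h) = 4*h (L(S, h) = h*4 = 4*h)
M(w, D) = -16 + D² (M(w, D) = D*D + 4*(-4) = D² - 16 = -16 + D²)
v(n) = -1 + n²
g(b) = 48 (g(b) = 2*(-1 + (-5)²) = 2*(-1 + 25) = 2*24 = 48)
-1547*g(M(4, -7)) = -1547*48 = -74256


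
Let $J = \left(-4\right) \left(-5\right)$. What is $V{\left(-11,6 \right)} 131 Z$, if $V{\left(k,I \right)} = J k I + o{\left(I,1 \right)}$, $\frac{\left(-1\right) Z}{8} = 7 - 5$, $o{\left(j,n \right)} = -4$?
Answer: $2775104$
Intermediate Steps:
$J = 20$
$Z = -16$ ($Z = - 8 \left(7 - 5\right) = \left(-8\right) 2 = -16$)
$V{\left(k,I \right)} = -4 + 20 I k$ ($V{\left(k,I \right)} = 20 k I - 4 = 20 I k - 4 = -4 + 20 I k$)
$V{\left(-11,6 \right)} 131 Z = \left(-4 + 20 \cdot 6 \left(-11\right)\right) 131 \left(-16\right) = \left(-4 - 1320\right) 131 \left(-16\right) = \left(-1324\right) 131 \left(-16\right) = \left(-173444\right) \left(-16\right) = 2775104$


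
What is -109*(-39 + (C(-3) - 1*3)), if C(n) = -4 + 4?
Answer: 4578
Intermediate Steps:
C(n) = 0
-109*(-39 + (C(-3) - 1*3)) = -109*(-39 + (0 - 1*3)) = -109*(-39 + (0 - 3)) = -109*(-39 - 3) = -109*(-42) = 4578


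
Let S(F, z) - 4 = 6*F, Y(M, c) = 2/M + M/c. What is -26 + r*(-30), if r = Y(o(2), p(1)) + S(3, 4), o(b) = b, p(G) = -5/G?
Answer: -704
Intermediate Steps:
S(F, z) = 4 + 6*F
r = 113/5 (r = (2/2 + 2/((-5/1))) + (4 + 6*3) = (2*(½) + 2/((-5*1))) + (4 + 18) = (1 + 2/(-5)) + 22 = (1 + 2*(-⅕)) + 22 = (1 - ⅖) + 22 = ⅗ + 22 = 113/5 ≈ 22.600)
-26 + r*(-30) = -26 + (113/5)*(-30) = -26 - 678 = -704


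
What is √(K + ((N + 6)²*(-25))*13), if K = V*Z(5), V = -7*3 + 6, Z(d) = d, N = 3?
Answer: 20*I*√66 ≈ 162.48*I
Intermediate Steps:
V = -15 (V = -21 + 6 = -15)
K = -75 (K = -15*5 = -75)
√(K + ((N + 6)²*(-25))*13) = √(-75 + ((3 + 6)²*(-25))*13) = √(-75 + (9²*(-25))*13) = √(-75 + (81*(-25))*13) = √(-75 - 2025*13) = √(-75 - 26325) = √(-26400) = 20*I*√66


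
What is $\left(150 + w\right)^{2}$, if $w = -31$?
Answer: $14161$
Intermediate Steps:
$\left(150 + w\right)^{2} = \left(150 - 31\right)^{2} = 119^{2} = 14161$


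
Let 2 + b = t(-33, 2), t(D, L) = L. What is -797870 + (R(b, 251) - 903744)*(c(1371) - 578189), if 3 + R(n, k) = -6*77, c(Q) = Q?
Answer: 521563229092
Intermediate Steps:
b = 0 (b = -2 + 2 = 0)
R(n, k) = -465 (R(n, k) = -3 - 6*77 = -3 - 462 = -465)
-797870 + (R(b, 251) - 903744)*(c(1371) - 578189) = -797870 + (-465 - 903744)*(1371 - 578189) = -797870 - 904209*(-576818) = -797870 + 521564026962 = 521563229092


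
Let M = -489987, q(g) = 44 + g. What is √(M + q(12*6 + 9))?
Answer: I*√489862 ≈ 699.9*I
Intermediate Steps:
√(M + q(12*6 + 9)) = √(-489987 + (44 + (12*6 + 9))) = √(-489987 + (44 + (72 + 9))) = √(-489987 + (44 + 81)) = √(-489987 + 125) = √(-489862) = I*√489862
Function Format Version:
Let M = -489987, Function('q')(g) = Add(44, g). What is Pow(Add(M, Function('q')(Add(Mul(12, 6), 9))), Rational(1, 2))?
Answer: Mul(I, Pow(489862, Rational(1, 2))) ≈ Mul(699.90, I)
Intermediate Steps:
Pow(Add(M, Function('q')(Add(Mul(12, 6), 9))), Rational(1, 2)) = Pow(Add(-489987, Add(44, Add(Mul(12, 6), 9))), Rational(1, 2)) = Pow(Add(-489987, Add(44, Add(72, 9))), Rational(1, 2)) = Pow(Add(-489987, Add(44, 81)), Rational(1, 2)) = Pow(Add(-489987, 125), Rational(1, 2)) = Pow(-489862, Rational(1, 2)) = Mul(I, Pow(489862, Rational(1, 2)))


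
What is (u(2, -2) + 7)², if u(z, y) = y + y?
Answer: 9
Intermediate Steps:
u(z, y) = 2*y
(u(2, -2) + 7)² = (2*(-2) + 7)² = (-4 + 7)² = 3² = 9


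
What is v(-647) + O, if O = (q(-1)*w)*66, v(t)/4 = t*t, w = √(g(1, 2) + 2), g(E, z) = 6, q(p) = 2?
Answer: 1674436 + 264*√2 ≈ 1.6748e+6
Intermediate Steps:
w = 2*√2 (w = √(6 + 2) = √8 = 2*√2 ≈ 2.8284)
v(t) = 4*t² (v(t) = 4*(t*t) = 4*t²)
O = 264*√2 (O = (2*(2*√2))*66 = (4*√2)*66 = 264*√2 ≈ 373.35)
v(-647) + O = 4*(-647)² + 264*√2 = 4*418609 + 264*√2 = 1674436 + 264*√2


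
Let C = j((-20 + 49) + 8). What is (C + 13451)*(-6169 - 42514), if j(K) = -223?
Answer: -643978724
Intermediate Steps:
C = -223
(C + 13451)*(-6169 - 42514) = (-223 + 13451)*(-6169 - 42514) = 13228*(-48683) = -643978724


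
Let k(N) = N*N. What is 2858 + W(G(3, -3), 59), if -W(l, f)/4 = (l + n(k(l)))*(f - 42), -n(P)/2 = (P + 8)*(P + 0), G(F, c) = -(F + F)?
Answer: 218690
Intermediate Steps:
G(F, c) = -2*F
k(N) = N**2
n(P) = -2*P*(8 + P) (n(P) = -2*(P + 8)*(P + 0) = -2*(8 + P)*P = -2*P*(8 + P))
W(l, f) = -4*(-42 + f)*(l - 2*l**2*(8 + l**2)) (W(l, f) = -4*(l - 2*l**2*(8 + l**2))*(f - 42) = -4*(l - 2*l**2*(8 + l**2))*(-42 + f) = -4*(-42 + f)*(l - 2*l**2*(8 + l**2)))
2858 + W(G(3, -3), 59) = 2858 + 4*(-2*3)*(42 - 1*59 - 84*(-2*3)*(8 + (-2*3)**2) + 2*59*(-2*3)*(8 + (-2*3)**2)) = 2858 + 4*(-6)*(42 - 59 - 84*(-6)*(8 + (-6)**2) + 2*59*(-6)*(8 + (-6)**2)) = 2858 + 4*(-6)*(42 - 59 - 84*(-6)*(8 + 36) + 2*59*(-6)*(8 + 36)) = 2858 + 4*(-6)*(42 - 59 - 84*(-6)*44 + 2*59*(-6)*44) = 2858 + 4*(-6)*(42 - 59 + 22176 - 31152) = 2858 + 4*(-6)*(-8993) = 2858 + 215832 = 218690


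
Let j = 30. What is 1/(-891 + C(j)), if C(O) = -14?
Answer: -1/905 ≈ -0.0011050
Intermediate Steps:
1/(-891 + C(j)) = 1/(-891 - 14) = 1/(-905) = -1/905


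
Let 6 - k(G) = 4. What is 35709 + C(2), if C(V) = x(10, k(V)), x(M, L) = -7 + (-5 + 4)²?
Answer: 35703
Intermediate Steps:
k(G) = 2 (k(G) = 6 - 1*4 = 6 - 4 = 2)
x(M, L) = -6 (x(M, L) = -7 + (-1)² = -7 + 1 = -6)
C(V) = -6
35709 + C(2) = 35709 - 6 = 35703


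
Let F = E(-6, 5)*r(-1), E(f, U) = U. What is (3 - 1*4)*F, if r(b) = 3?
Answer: -15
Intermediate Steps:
F = 15 (F = 5*3 = 15)
(3 - 1*4)*F = (3 - 1*4)*15 = (3 - 4)*15 = -1*15 = -15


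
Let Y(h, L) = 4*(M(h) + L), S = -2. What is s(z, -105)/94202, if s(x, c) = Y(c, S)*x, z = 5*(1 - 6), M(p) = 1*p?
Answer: 5350/47101 ≈ 0.11359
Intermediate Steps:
M(p) = p
z = -25 (z = 5*(-5) = -25)
Y(h, L) = 4*L + 4*h (Y(h, L) = 4*(h + L) = 4*(L + h) = 4*L + 4*h)
s(x, c) = x*(-8 + 4*c) (s(x, c) = (4*(-2) + 4*c)*x = (-8 + 4*c)*x = x*(-8 + 4*c))
s(z, -105)/94202 = (4*(-25)*(-2 - 105))/94202 = (4*(-25)*(-107))*(1/94202) = 10700*(1/94202) = 5350/47101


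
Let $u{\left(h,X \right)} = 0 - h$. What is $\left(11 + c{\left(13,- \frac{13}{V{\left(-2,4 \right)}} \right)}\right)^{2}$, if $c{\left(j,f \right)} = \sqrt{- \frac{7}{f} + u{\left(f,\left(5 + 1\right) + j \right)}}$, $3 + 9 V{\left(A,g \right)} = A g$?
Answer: $\frac{141191}{1287} + \frac{4 i \sqrt{519662}}{39} \approx 109.71 + 73.936 i$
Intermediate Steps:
$u{\left(h,X \right)} = - h$
$V{\left(A,g \right)} = - \frac{1}{3} + \frac{A g}{9}$
$c{\left(j,f \right)} = \sqrt{- f - \frac{7}{f}}$ ($c{\left(j,f \right)} = \sqrt{- \frac{7}{f} - f} = \sqrt{- f - \frac{7}{f}}$)
$\left(11 + c{\left(13,- \frac{13}{V{\left(-2,4 \right)}} \right)}\right)^{2} = \left(11 + \sqrt{- \frac{-13}{- \frac{1}{3} + \frac{1}{9} \left(-2\right) 4} - \frac{7}{\left(-13\right) \frac{1}{- \frac{1}{3} + \frac{1}{9} \left(-2\right) 4}}}\right)^{2} = \left(11 + \sqrt{- \frac{-13}{- \frac{1}{3} - \frac{8}{9}} - \frac{7}{\left(-13\right) \frac{1}{- \frac{1}{3} - \frac{8}{9}}}}\right)^{2} = \left(11 + \sqrt{- \frac{-13}{- \frac{11}{9}} - \frac{7}{\left(-13\right) \frac{1}{- \frac{11}{9}}}}\right)^{2} = \left(11 + \sqrt{- \frac{\left(-13\right) \left(-9\right)}{11} - \frac{7}{\left(-13\right) \left(- \frac{9}{11}\right)}}\right)^{2} = \left(11 + \sqrt{\left(-1\right) \frac{117}{11} - \frac{7}{\frac{117}{11}}}\right)^{2} = \left(11 + \sqrt{- \frac{117}{11} - \frac{77}{117}}\right)^{2} = \left(11 + \sqrt{- \frac{14536}{1287}}\right)^{2} = \left(11 + \frac{2 i \sqrt{519662}}{429}\right)^{2}$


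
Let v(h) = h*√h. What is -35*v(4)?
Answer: -280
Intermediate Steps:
v(h) = h^(3/2)
-35*v(4) = -35*4^(3/2) = -35*8 = -280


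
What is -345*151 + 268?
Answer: -51827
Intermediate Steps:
-345*151 + 268 = -52095 + 268 = -51827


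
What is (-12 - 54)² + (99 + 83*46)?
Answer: 8273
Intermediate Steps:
(-12 - 54)² + (99 + 83*46) = (-66)² + (99 + 3818) = 4356 + 3917 = 8273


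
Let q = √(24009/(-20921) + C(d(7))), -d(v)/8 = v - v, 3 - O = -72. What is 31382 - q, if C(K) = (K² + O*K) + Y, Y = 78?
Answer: 31382 - √33637390509/20921 ≈ 31373.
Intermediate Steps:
O = 75 (O = 3 - 1*(-72) = 3 + 72 = 75)
d(v) = 0 (d(v) = -8*(v - v) = -8*0 = 0)
C(K) = 78 + K² + 75*K (C(K) = (K² + 75*K) + 78 = 78 + K² + 75*K)
q = √33637390509/20921 (q = √(24009/(-20921) + (78 + 0² + 75*0)) = √(24009*(-1/20921) + (78 + 0 + 0)) = √(-24009/20921 + 78) = √(1607829/20921) = √33637390509/20921 ≈ 8.7666)
31382 - q = 31382 - √33637390509/20921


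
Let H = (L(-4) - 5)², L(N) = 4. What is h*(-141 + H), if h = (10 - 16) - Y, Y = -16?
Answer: -1400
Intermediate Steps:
h = 10 (h = (10 - 16) - 1*(-16) = -6 + 16 = 10)
H = 1 (H = (4 - 5)² = (-1)² = 1)
h*(-141 + H) = 10*(-141 + 1) = 10*(-140) = -1400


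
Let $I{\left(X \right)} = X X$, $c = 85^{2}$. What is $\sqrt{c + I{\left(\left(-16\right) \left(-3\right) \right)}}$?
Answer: $\sqrt{9529} \approx 97.617$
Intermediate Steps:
$c = 7225$
$I{\left(X \right)} = X^{2}$
$\sqrt{c + I{\left(\left(-16\right) \left(-3\right) \right)}} = \sqrt{7225 + \left(\left(-16\right) \left(-3\right)\right)^{2}} = \sqrt{7225 + 48^{2}} = \sqrt{7225 + 2304} = \sqrt{9529}$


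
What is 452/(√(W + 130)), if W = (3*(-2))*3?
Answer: 113*√7/7 ≈ 42.710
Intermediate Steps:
W = -18 (W = -6*3 = -18)
452/(√(W + 130)) = 452/(√(-18 + 130)) = 452/(√112) = 452/((4*√7)) = 452*(√7/28) = 113*√7/7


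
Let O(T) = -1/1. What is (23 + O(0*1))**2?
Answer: 484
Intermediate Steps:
O(T) = -1 (O(T) = -1*1 = -1)
(23 + O(0*1))**2 = (23 - 1)**2 = 22**2 = 484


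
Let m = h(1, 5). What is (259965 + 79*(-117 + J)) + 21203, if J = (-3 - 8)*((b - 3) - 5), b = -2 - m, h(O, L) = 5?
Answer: 284960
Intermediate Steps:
m = 5
b = -7 (b = -2 - 1*5 = -2 - 5 = -7)
J = 165 (J = (-3 - 8)*((-7 - 3) - 5) = -11*(-10 - 5) = -11*(-15) = 165)
(259965 + 79*(-117 + J)) + 21203 = (259965 + 79*(-117 + 165)) + 21203 = (259965 + 79*48) + 21203 = (259965 + 3792) + 21203 = 263757 + 21203 = 284960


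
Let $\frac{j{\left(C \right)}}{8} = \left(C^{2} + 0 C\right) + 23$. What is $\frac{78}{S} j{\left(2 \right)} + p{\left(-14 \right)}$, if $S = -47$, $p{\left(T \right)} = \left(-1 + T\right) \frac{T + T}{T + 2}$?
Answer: $- \frac{18493}{47} \approx -393.47$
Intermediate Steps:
$p{\left(T \right)} = \frac{2 T \left(-1 + T\right)}{2 + T}$ ($p{\left(T \right)} = \left(-1 + T\right) \frac{2 T}{2 + T} = \frac{2 T \left(-1 + T\right)}{2 + T}$)
$j{\left(C \right)} = 184 + 8 C^{2}$ ($j{\left(C \right)} = 8 \left(\left(C^{2} + 0 C\right) + 23\right) = 8 \left(\left(C^{2} + 0\right) + 23\right) = 8 \left(C^{2} + 23\right) = 8 \left(23 + C^{2}\right) = 184 + 8 C^{2}$)
$\frac{78}{S} j{\left(2 \right)} + p{\left(-14 \right)} = \frac{78}{-47} \left(184 + 8 \cdot 2^{2}\right) + 2 \left(-14\right) \frac{1}{2 - 14} \left(-1 - 14\right) = 78 \left(- \frac{1}{47}\right) \left(184 + 8 \cdot 4\right) + 2 \left(-14\right) \frac{1}{-12} \left(-15\right) = - \frac{78 \left(184 + 32\right)}{47} + 2 \left(-14\right) \left(- \frac{1}{12}\right) \left(-15\right) = \left(- \frac{78}{47}\right) 216 - 35 = - \frac{16848}{47} - 35 = - \frac{18493}{47}$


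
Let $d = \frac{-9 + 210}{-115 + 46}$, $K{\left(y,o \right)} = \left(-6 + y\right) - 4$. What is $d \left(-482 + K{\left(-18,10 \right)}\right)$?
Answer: $\frac{34170}{23} \approx 1485.7$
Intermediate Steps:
$K{\left(y,o \right)} = -10 + y$
$d = - \frac{67}{23}$ ($d = \frac{201}{-69} = 201 \left(- \frac{1}{69}\right) = - \frac{67}{23} \approx -2.913$)
$d \left(-482 + K{\left(-18,10 \right)}\right) = - \frac{67 \left(-482 - 28\right)}{23} = \left(- \frac{67}{23}\right) \left(-510\right) = \frac{34170}{23}$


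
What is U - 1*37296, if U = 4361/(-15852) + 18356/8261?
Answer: -4883782009021/130953372 ≈ -37294.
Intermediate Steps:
U = 254953091/130953372 (U = 4361*(-1/15852) + 18356*(1/8261) = -4361/15852 + 18356/8261 = 254953091/130953372 ≈ 1.9469)
U - 1*37296 = 254953091/130953372 - 1*37296 = 254953091/130953372 - 37296 = -4883782009021/130953372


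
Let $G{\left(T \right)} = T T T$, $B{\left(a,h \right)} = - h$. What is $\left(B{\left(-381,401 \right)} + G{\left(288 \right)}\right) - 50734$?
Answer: $23836737$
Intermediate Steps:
$G{\left(T \right)} = T^{3}$ ($G{\left(T \right)} = T^{2} T = T^{3}$)
$\left(B{\left(-381,401 \right)} + G{\left(288 \right)}\right) - 50734 = \left(\left(-1\right) 401 + 288^{3}\right) - 50734 = \left(-401 + 23887872\right) - 50734 = 23887471 - 50734 = 23836737$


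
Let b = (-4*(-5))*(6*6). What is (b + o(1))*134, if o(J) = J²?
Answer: 96614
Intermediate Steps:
b = 720 (b = 20*36 = 720)
(b + o(1))*134 = (720 + 1²)*134 = (720 + 1)*134 = 721*134 = 96614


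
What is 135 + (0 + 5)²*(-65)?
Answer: -1490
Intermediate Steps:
135 + (0 + 5)²*(-65) = 135 + 5²*(-65) = 135 + 25*(-65) = 135 - 1625 = -1490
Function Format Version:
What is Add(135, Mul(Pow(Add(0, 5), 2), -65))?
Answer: -1490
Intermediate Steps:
Add(135, Mul(Pow(Add(0, 5), 2), -65)) = Add(135, Mul(Pow(5, 2), -65)) = Add(135, Mul(25, -65)) = Add(135, -1625) = -1490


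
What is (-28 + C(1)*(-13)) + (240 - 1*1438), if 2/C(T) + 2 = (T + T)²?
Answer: -1239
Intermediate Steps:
C(T) = 2/(-2 + 4*T²) (C(T) = 2/(-2 + (T + T)²) = 2/(-2 + (2*T)²) = 2/(-2 + 4*T²))
(-28 + C(1)*(-13)) + (240 - 1*1438) = (-28 - 13/(-1 + 2*1²)) + (240 - 1*1438) = (-28 - 13/(-1 + 2*1)) + (240 - 1438) = (-28 - 13/(-1 + 2)) - 1198 = (-28 - 13/1) - 1198 = (-28 + 1*(-13)) - 1198 = (-28 - 13) - 1198 = -41 - 1198 = -1239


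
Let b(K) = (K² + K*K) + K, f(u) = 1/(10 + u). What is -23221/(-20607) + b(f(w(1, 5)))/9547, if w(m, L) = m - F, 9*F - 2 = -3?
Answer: 1108465377317/983675145000 ≈ 1.1269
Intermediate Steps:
F = -⅑ (F = 2/9 + (⅑)*(-3) = 2/9 - ⅓ = -⅑ ≈ -0.11111)
w(m, L) = ⅑ + m (w(m, L) = m - 1*(-⅑) = m + ⅑ = ⅑ + m)
b(K) = K + 2*K² (b(K) = (K² + K²) + K = 2*K² + K = K + 2*K²)
-23221/(-20607) + b(f(w(1, 5)))/9547 = -23221/(-20607) + ((1 + 2/(10 + (⅑ + 1)))/(10 + (⅑ + 1)))/9547 = -23221*(-1/20607) + ((1 + 2/(10 + 10/9))/(10 + 10/9))*(1/9547) = 23221/20607 + ((1 + 2/(100/9))/(100/9))*(1/9547) = 23221/20607 + (9*(1 + 2*(9/100))/100)*(1/9547) = 23221/20607 + (9*(1 + 9/50)/100)*(1/9547) = 23221/20607 + ((9/100)*(59/50))*(1/9547) = 23221/20607 + (531/5000)*(1/9547) = 23221/20607 + 531/47735000 = 1108465377317/983675145000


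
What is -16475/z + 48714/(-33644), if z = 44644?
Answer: -682268179/375500684 ≈ -1.8170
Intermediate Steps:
-16475/z + 48714/(-33644) = -16475/44644 + 48714/(-33644) = -16475*1/44644 + 48714*(-1/33644) = -16475/44644 - 24357/16822 = -682268179/375500684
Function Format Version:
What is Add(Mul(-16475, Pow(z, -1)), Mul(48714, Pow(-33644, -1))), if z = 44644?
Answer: Rational(-682268179, 375500684) ≈ -1.8170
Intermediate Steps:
Add(Mul(-16475, Pow(z, -1)), Mul(48714, Pow(-33644, -1))) = Add(Mul(-16475, Pow(44644, -1)), Mul(48714, Pow(-33644, -1))) = Add(Mul(-16475, Rational(1, 44644)), Mul(48714, Rational(-1, 33644))) = Add(Rational(-16475, 44644), Rational(-24357, 16822)) = Rational(-682268179, 375500684)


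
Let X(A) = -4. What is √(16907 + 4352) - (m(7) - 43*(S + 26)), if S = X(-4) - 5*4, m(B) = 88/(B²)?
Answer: 4126/49 + √21259 ≈ 230.01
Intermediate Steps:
m(B) = 88/B²
S = -24 (S = -4 - 5*4 = -4 - 20 = -24)
√(16907 + 4352) - (m(7) - 43*(S + 26)) = √(16907 + 4352) - (88/7² - 43*(-24 + 26)) = √21259 - (88*(1/49) - 43*2) = √21259 - (88/49 - 1*86) = √21259 - (88/49 - 86) = √21259 - 1*(-4126/49) = √21259 + 4126/49 = 4126/49 + √21259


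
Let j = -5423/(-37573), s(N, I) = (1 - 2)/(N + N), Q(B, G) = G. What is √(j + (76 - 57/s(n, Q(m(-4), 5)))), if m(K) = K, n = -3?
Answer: I*√375316509135/37573 ≈ 16.305*I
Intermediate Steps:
s(N, I) = -1/(2*N)
j = 5423/37573 (j = -5423*(-1/37573) = 5423/37573 ≈ 0.14433)
√(j + (76 - 57/s(n, Q(m(-4), 5)))) = √(5423/37573 + (76 - 57/(-½/(-3)))) = √(5423/37573 + (76 - 57/(-½*(-⅓)))) = √(5423/37573 + (76 - 57/(⅙))) = √(5423/37573 + (76 + 6*(-57))) = √(5423/37573 + (76 - 342)) = √(5423/37573 - 266) = √(-9988995/37573) = I*√375316509135/37573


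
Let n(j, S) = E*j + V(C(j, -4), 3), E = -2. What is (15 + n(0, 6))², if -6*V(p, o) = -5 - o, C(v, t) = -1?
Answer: 2401/9 ≈ 266.78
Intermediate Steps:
V(p, o) = ⅚ + o/6 (V(p, o) = -(-5 - o)/6 = ⅚ + o/6)
n(j, S) = 4/3 - 2*j (n(j, S) = -2*j + (⅚ + (⅙)*3) = -2*j + (⅚ + ½) = -2*j + 4/3 = 4/3 - 2*j)
(15 + n(0, 6))² = (15 + (4/3 - 2*0))² = (15 + (4/3 + 0))² = (15 + 4/3)² = (49/3)² = 2401/9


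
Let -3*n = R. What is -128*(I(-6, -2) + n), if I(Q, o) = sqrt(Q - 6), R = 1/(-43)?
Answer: -128/129 - 256*I*sqrt(3) ≈ -0.99225 - 443.4*I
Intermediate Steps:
R = -1/43 ≈ -0.023256
I(Q, o) = sqrt(-6 + Q)
n = 1/129 (n = -1/3*(-1/43) = 1/129 ≈ 0.0077519)
-128*(I(-6, -2) + n) = -128*(sqrt(-6 - 6) + 1/129) = -128*(sqrt(-12) + 1/129) = -128*(2*I*sqrt(3) + 1/129) = -128*(1/129 + 2*I*sqrt(3)) = -128/129 - 256*I*sqrt(3)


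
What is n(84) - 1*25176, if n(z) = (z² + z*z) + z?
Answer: -10980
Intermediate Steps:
n(z) = z + 2*z² (n(z) = (z² + z²) + z = 2*z² + z = z + 2*z²)
n(84) - 1*25176 = 84*(1 + 2*84) - 1*25176 = 84*(1 + 168) - 25176 = 84*169 - 25176 = 14196 - 25176 = -10980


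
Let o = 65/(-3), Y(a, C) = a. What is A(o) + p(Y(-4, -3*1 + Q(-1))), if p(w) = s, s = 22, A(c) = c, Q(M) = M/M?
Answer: ⅓ ≈ 0.33333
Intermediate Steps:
Q(M) = 1
o = -65/3 (o = 65*(-⅓) = -65/3 ≈ -21.667)
p(w) = 22
A(o) + p(Y(-4, -3*1 + Q(-1))) = -65/3 + 22 = ⅓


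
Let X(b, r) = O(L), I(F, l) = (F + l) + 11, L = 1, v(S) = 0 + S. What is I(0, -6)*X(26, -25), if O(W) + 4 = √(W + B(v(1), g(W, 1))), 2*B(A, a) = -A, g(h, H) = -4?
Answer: -20 + 5*√2/2 ≈ -16.464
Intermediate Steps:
v(S) = S
B(A, a) = -A/2 (B(A, a) = (-A)/2 = -A/2)
O(W) = -4 + √(-½ + W) (O(W) = -4 + √(W - ½*1) = -4 + √(W - ½) = -4 + √(-½ + W))
I(F, l) = 11 + F + l
X(b, r) = -4 + √2/2 (X(b, r) = -4 + √(-2 + 4*1)/2 = -4 + √(-2 + 4)/2 = -4 + √2/2)
I(0, -6)*X(26, -25) = (11 + 0 - 6)*(-4 + √2/2) = 5*(-4 + √2/2) = -20 + 5*√2/2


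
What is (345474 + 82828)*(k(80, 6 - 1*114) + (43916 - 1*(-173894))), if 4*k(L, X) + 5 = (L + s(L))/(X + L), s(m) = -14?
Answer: 373150683401/4 ≈ 9.3288e+10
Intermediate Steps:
k(L, X) = -5/4 + (-14 + L)/(4*(L + X)) (k(L, X) = -5/4 + ((L - 14)/(X + L))/4 = -5/4 + ((-14 + L)/(L + X))/4 = -5/4 + (-14 + L)/(4*(L + X)))
(345474 + 82828)*(k(80, 6 - 1*114) + (43916 - 1*(-173894))) = (345474 + 82828)*((-7/2 - 1*80 - 5*(6 - 1*114)/4)/(80 + (6 - 1*114)) + (43916 - 1*(-173894))) = 428302*((-7/2 - 80 - 5*(6 - 114)/4)/(80 + (6 - 114)) + (43916 + 173894)) = 428302*((-7/2 - 80 - 5/4*(-108))/(80 - 108) + 217810) = 428302*((-7/2 - 80 + 135)/(-28) + 217810) = 428302*(-1/28*103/2 + 217810) = 428302*(-103/56 + 217810) = 428302*(12197257/56) = 373150683401/4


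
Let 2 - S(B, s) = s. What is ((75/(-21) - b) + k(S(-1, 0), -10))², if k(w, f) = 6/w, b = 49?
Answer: 120409/49 ≈ 2457.3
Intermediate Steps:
S(B, s) = 2 - s
((75/(-21) - b) + k(S(-1, 0), -10))² = ((75/(-21) - 1*49) + 6/(2 - 1*0))² = ((75*(-1/21) - 49) + 6/(2 + 0))² = ((-25/7 - 49) + 6/2)² = (-368/7 + 6*(½))² = (-368/7 + 3)² = (-347/7)² = 120409/49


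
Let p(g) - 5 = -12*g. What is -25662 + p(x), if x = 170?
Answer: -27697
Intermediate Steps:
p(g) = 5 - 12*g
-25662 + p(x) = -25662 + (5 - 12*170) = -25662 + (5 - 2040) = -25662 - 2035 = -27697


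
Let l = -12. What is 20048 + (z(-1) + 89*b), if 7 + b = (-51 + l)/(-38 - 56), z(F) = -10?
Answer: 1830617/94 ≈ 19475.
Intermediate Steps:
b = -595/94 (b = -7 + (-51 - 12)/(-38 - 56) = -7 - 63/(-94) = -7 - 63*(-1/94) = -7 + 63/94 = -595/94 ≈ -6.3298)
20048 + (z(-1) + 89*b) = 20048 + (-10 + 89*(-595/94)) = 20048 + (-10 - 52955/94) = 20048 - 53895/94 = 1830617/94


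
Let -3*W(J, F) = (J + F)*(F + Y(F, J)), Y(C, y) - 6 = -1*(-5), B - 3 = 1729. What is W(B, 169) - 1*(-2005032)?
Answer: 1890972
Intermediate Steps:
B = 1732 (B = 3 + 1729 = 1732)
Y(C, y) = 11 (Y(C, y) = 6 - 1*(-5) = 6 + 5 = 11)
W(J, F) = -(11 + F)*(F + J)/3 (W(J, F) = -(J + F)*(F + 11)/3 = -(F + J)*(11 + F)/3 = -(11 + F)*(F + J)/3)
W(B, 169) - 1*(-2005032) = (-11/3*169 - 11/3*1732 - ⅓*169² - ⅓*169*1732) - 1*(-2005032) = (-1859/3 - 19052/3 - ⅓*28561 - 292708/3) + 2005032 = (-1859/3 - 19052/3 - 28561/3 - 292708/3) + 2005032 = -114060 + 2005032 = 1890972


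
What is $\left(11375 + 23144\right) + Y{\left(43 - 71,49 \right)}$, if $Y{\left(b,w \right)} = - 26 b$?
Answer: $35247$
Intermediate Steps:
$\left(11375 + 23144\right) + Y{\left(43 - 71,49 \right)} = \left(11375 + 23144\right) - 26 \left(43 - 71\right) = 34519 - -728 = 34519 + 728 = 35247$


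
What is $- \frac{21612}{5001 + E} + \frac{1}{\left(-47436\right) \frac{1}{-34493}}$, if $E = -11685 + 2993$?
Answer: $\frac{1152500495}{175086276} \approx 6.5825$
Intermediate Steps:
$E = -8692$
$- \frac{21612}{5001 + E} + \frac{1}{\left(-47436\right) \frac{1}{-34493}} = - \frac{21612}{5001 - 8692} + \frac{1}{\left(-47436\right) \frac{1}{-34493}} = - \frac{21612}{-3691} - \frac{1}{47436 \left(- \frac{1}{34493}\right)} = \left(-21612\right) \left(- \frac{1}{3691}\right) - - \frac{34493}{47436} = \frac{21612}{3691} + \frac{34493}{47436} = \frac{1152500495}{175086276}$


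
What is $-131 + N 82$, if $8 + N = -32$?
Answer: $-3411$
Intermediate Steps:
$N = -40$ ($N = -8 - 32 = -40$)
$-131 + N 82 = -131 - 3280 = -3411$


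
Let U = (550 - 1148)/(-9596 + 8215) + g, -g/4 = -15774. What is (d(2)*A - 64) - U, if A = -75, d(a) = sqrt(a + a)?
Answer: -87431708/1381 ≈ -63310.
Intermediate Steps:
d(a) = sqrt(2)*sqrt(a) (d(a) = sqrt(2*a) = sqrt(2)*sqrt(a))
g = 63096 (g = -4*(-15774) = 63096)
U = 87136174/1381 (U = (550 - 1148)/(-9596 + 8215) + 63096 = -598/(-1381) + 63096 = -598*(-1/1381) + 63096 = 598/1381 + 63096 = 87136174/1381 ≈ 63096.)
(d(2)*A - 64) - U = ((sqrt(2)*sqrt(2))*(-75) - 64) - 1*87136174/1381 = (2*(-75) - 64) - 87136174/1381 = (-150 - 64) - 87136174/1381 = -214 - 87136174/1381 = -87431708/1381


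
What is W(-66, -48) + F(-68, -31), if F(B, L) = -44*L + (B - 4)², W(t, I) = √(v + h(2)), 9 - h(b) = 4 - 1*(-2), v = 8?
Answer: 6548 + √11 ≈ 6551.3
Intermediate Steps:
h(b) = 3 (h(b) = 9 - (4 - 1*(-2)) = 9 - (4 + 2) = 9 - 1*6 = 9 - 6 = 3)
W(t, I) = √11 (W(t, I) = √(8 + 3) = √11)
F(B, L) = (-4 + B)² - 44*L (F(B, L) = -44*L + (-4 + B)² = (-4 + B)² - 44*L)
W(-66, -48) + F(-68, -31) = √11 + ((-4 - 68)² - 44*(-31)) = √11 + ((-72)² + 1364) = √11 + (5184 + 1364) = √11 + 6548 = 6548 + √11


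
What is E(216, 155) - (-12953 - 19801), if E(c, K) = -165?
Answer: 32589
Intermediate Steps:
E(216, 155) - (-12953 - 19801) = -165 - (-12953 - 19801) = -165 - 1*(-32754) = -165 + 32754 = 32589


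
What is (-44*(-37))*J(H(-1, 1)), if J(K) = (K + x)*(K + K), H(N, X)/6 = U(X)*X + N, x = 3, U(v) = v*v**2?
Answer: 0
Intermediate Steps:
U(v) = v**3
H(N, X) = 6*N + 6*X**4 (H(N, X) = 6*(X**3*X + N) = 6*(X**4 + N) = 6*(N + X**4) = 6*N + 6*X**4)
J(K) = 2*K*(3 + K) (J(K) = (K + 3)*(K + K) = (3 + K)*(2*K) = 2*K*(3 + K))
(-44*(-37))*J(H(-1, 1)) = (-44*(-37))*(2*(6*(-1) + 6*1**4)*(3 + (6*(-1) + 6*1**4))) = 1628*(2*(-6 + 6*1)*(3 + (-6 + 6*1))) = 1628*(2*(-6 + 6)*(3 + (-6 + 6))) = 1628*(2*0*(3 + 0)) = 1628*(2*0*3) = 1628*0 = 0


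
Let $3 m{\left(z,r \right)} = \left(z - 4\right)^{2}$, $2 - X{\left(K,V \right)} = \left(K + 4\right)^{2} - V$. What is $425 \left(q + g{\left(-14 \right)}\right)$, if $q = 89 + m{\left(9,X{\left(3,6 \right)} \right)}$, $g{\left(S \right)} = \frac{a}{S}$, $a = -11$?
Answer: $\frac{1751425}{42} \approx 41701.0$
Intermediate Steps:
$X{\left(K,V \right)} = 2 + V - \left(4 + K\right)^{2}$ ($X{\left(K,V \right)} = 2 - \left(\left(K + 4\right)^{2} - V\right) = 2 - \left(\left(4 + K\right)^{2} - V\right) = 2 + \left(V - \left(4 + K\right)^{2}\right) = 2 + V - \left(4 + K\right)^{2}$)
$m{\left(z,r \right)} = \frac{\left(-4 + z\right)^{2}}{3}$ ($m{\left(z,r \right)} = \frac{\left(z - 4\right)^{2}}{3} = \frac{\left(-4 + z\right)^{2}}{3}$)
$g{\left(S \right)} = - \frac{11}{S}$
$q = \frac{292}{3}$ ($q = 89 + \frac{\left(-4 + 9\right)^{2}}{3} = 89 + \frac{5^{2}}{3} = 89 + \frac{1}{3} \cdot 25 = 89 + \frac{25}{3} = \frac{292}{3} \approx 97.333$)
$425 \left(q + g{\left(-14 \right)}\right) = 425 \left(\frac{292}{3} - \frac{11}{-14}\right) = 425 \left(\frac{292}{3} - - \frac{11}{14}\right) = 425 \left(\frac{292}{3} + \frac{11}{14}\right) = 425 \cdot \frac{4121}{42} = \frac{1751425}{42}$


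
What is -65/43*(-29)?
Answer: 1885/43 ≈ 43.837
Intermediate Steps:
-65/43*(-29) = 1885/43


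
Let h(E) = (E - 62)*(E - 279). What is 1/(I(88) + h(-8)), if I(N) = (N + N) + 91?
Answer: 1/20357 ≈ 4.9123e-5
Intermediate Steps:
h(E) = (-279 + E)*(-62 + E) (h(E) = (-62 + E)*(-279 + E) = (-279 + E)*(-62 + E))
I(N) = 91 + 2*N (I(N) = 2*N + 91 = 91 + 2*N)
1/(I(88) + h(-8)) = 1/((91 + 2*88) + (17298 + (-8)² - 341*(-8))) = 1/((91 + 176) + (17298 + 64 + 2728)) = 1/(267 + 20090) = 1/20357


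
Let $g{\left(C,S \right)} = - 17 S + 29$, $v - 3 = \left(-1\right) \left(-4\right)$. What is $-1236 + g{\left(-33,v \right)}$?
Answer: $-1326$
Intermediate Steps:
$v = 7$ ($v = 3 - -4 = 3 + 4 = 7$)
$g{\left(C,S \right)} = 29 - 17 S$
$-1236 + g{\left(-33,v \right)} = -1236 + \left(29 - 119\right) = -1236 - 90 = -1326$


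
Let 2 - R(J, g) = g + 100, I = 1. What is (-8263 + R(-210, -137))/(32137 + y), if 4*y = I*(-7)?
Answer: -32896/128541 ≈ -0.25592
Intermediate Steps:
R(J, g) = -98 - g (R(J, g) = 2 - (g + 100) = 2 - (100 + g) = 2 + (-100 - g) = -98 - g)
y = -7/4 (y = (1*(-7))/4 = (¼)*(-7) = -7/4 ≈ -1.7500)
(-8263 + R(-210, -137))/(32137 + y) = (-8263 + (-98 - 1*(-137)))/(32137 - 7/4) = (-8263 + (-98 + 137))/(128541/4) = (-8263 + 39)*(4/128541) = -8224*4/128541 = -32896/128541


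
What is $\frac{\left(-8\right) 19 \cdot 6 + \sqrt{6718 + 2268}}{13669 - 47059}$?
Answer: $\frac{152}{5565} - \frac{\sqrt{8986}}{33390} \approx 0.024475$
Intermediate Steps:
$\frac{\left(-8\right) 19 \cdot 6 + \sqrt{6718 + 2268}}{13669 - 47059} = \frac{\left(-152\right) 6 + \sqrt{8986}}{-33390} = \left(-912 + \sqrt{8986}\right) \left(- \frac{1}{33390}\right) = \frac{152}{5565} - \frac{\sqrt{8986}}{33390}$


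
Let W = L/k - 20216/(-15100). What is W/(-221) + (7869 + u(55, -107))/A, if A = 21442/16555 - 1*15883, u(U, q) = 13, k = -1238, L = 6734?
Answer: -3815649186997669/7986881883560775 ≈ -0.47774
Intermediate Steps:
A = -262921623/16555 (A = 21442*(1/16555) - 15883 = 21442/16555 - 15883 = -262921623/16555 ≈ -15882.)
W = -9581999/2336725 (W = 6734/(-1238) - 20216/(-15100) = 6734*(-1/1238) - 20216*(-1/15100) = -3367/619 + 5054/3775 = -9581999/2336725 ≈ -4.1006)
W/(-221) + (7869 + u(55, -107))/A = -9581999/2336725/(-221) + (7869 + 13)/(-262921623/16555) = -9581999/2336725*(-1/221) + 7882*(-16555/262921623) = 563647/30377425 - 130486510/262921623 = -3815649186997669/7986881883560775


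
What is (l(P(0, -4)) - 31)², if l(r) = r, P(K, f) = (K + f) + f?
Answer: 1521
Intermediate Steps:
P(K, f) = K + 2*f
(l(P(0, -4)) - 31)² = ((0 + 2*(-4)) - 31)² = ((0 - 8) - 31)² = (-8 - 31)² = (-39)² = 1521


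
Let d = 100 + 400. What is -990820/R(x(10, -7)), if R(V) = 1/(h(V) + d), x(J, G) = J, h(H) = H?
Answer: -505318200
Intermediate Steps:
d = 500
R(V) = 1/(500 + V) (R(V) = 1/(V + 500) = 1/(500 + V))
-990820/R(x(10, -7)) = -990820/(1/(500 + 10)) = -990820/(1/510) = -990820/1/510 = -990820*510 = -505318200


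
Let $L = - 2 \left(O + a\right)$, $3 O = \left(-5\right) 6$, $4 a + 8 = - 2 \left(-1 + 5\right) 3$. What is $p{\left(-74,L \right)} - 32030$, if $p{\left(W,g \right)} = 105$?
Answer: $-31925$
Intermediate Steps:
$a = -8$ ($a = -2 + \frac{- 2 \left(-1 + 5\right) 3}{4} = -2 + \frac{\left(-2\right) 4 \cdot 3}{4} = -2 + \frac{\left(-8\right) 3}{4} = -2 + \frac{1}{4} \left(-24\right) = -2 - 6 = -8$)
$O = -10$ ($O = \frac{\left(-5\right) 6}{3} = \frac{1}{3} \left(-30\right) = -10$)
$L = 36$ ($L = - 2 \left(-10 - 8\right) = \left(-2\right) \left(-18\right) = 36$)
$p{\left(-74,L \right)} - 32030 = 105 - 32030 = -31925$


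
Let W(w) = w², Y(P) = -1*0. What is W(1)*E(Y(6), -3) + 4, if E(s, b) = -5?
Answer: -1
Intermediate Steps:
Y(P) = 0
W(1)*E(Y(6), -3) + 4 = 1²*(-5) + 4 = 1*(-5) + 4 = -5 + 4 = -1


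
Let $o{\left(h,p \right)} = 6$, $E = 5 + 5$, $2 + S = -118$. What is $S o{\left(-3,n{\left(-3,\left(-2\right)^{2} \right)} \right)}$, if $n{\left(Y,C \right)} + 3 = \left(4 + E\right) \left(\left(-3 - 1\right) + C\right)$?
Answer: $-720$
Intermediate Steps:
$S = -120$ ($S = -2 - 118 = -120$)
$E = 10$
$n{\left(Y,C \right)} = -59 + 14 C$ ($n{\left(Y,C \right)} = -3 + \left(4 + 10\right) \left(\left(-3 - 1\right) + C\right) = -3 + 14 \left(-4 + C\right) = -3 + \left(-56 + 14 C\right) = -59 + 14 C$)
$S o{\left(-3,n{\left(-3,\left(-2\right)^{2} \right)} \right)} = \left(-120\right) 6 = -720$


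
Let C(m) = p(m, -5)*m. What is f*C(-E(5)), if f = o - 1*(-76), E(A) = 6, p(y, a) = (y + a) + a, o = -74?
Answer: 192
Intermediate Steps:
p(y, a) = y + 2*a (p(y, a) = (a + y) + a = y + 2*a)
f = 2 (f = -74 - 1*(-76) = -74 + 76 = 2)
C(m) = m*(-10 + m) (C(m) = (m + 2*(-5))*m = (m - 10)*m = (-10 + m)*m = m*(-10 + m))
f*C(-E(5)) = 2*((-1*6)*(-10 - 1*6)) = 2*(-6*(-10 - 6)) = 2*(-6*(-16)) = 2*96 = 192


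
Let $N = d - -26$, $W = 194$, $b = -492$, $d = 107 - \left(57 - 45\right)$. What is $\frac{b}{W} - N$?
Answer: $- \frac{11983}{97} \approx -123.54$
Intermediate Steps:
$d = 95$ ($d = 107 - 12 = 95$)
$N = 121$ ($N = 95 - -26 = 95 + 26 = 121$)
$\frac{b}{W} - N = - \frac{492}{194} - 121 = \left(-492\right) \frac{1}{194} - 121 = - \frac{246}{97} - 121 = - \frac{11983}{97}$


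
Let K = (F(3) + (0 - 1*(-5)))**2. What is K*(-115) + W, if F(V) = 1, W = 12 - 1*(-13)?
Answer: -4115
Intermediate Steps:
W = 25 (W = 12 + 13 = 25)
K = 36 (K = (1 + (0 - 1*(-5)))**2 = (1 + (0 + 5))**2 = (1 + 5)**2 = 6**2 = 36)
K*(-115) + W = 36*(-115) + 25 = -4140 + 25 = -4115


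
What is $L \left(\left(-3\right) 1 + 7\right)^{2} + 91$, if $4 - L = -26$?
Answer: $571$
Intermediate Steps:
$L = 30$ ($L = 4 - -26 = 4 + 26 = 30$)
$L \left(\left(-3\right) 1 + 7\right)^{2} + 91 = 30 \left(\left(-3\right) 1 + 7\right)^{2} + 91 = 30 \left(-3 + 7\right)^{2} + 91 = 30 \cdot 4^{2} + 91 = 30 \cdot 16 + 91 = 480 + 91 = 571$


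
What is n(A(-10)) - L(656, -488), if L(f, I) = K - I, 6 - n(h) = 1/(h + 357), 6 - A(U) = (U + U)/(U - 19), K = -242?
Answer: -2521709/10507 ≈ -240.00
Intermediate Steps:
A(U) = 6 - 2*U/(-19 + U) (A(U) = 6 - (U + U)/(U - 19) = 6 - 2*U/(-19 + U))
n(h) = 6 - 1/(357 + h) (n(h) = 6 - 1/(h + 357) = 6 - 1/(357 + h))
L(f, I) = -242 - I
n(A(-10)) - L(656, -488) = (2141 + 6*(2*(-57 + 2*(-10))/(-19 - 10)))/(357 + 2*(-57 + 2*(-10))/(-19 - 10)) - (-242 - 1*(-488)) = (2141 + 6*(2*(-57 - 20)/(-29)))/(357 + 2*(-57 - 20)/(-29)) - (-242 + 488) = (2141 + 6*(2*(-1/29)*(-77)))/(357 + 2*(-1/29)*(-77)) - 1*246 = (2141 + 6*(154/29))/(357 + 154/29) - 246 = (2141 + 924/29)/(10507/29) - 246 = (29/10507)*(63013/29) - 246 = 63013/10507 - 246 = -2521709/10507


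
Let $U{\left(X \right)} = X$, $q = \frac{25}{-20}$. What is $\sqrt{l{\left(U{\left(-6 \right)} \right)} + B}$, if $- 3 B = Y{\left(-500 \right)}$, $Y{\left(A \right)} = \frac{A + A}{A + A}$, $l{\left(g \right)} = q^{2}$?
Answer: $\frac{\sqrt{177}}{12} \approx 1.1087$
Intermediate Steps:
$q = - \frac{5}{4}$ ($q = 25 \left(- \frac{1}{20}\right) = - \frac{5}{4} \approx -1.25$)
$l{\left(g \right)} = \frac{25}{16}$ ($l{\left(g \right)} = \left(- \frac{5}{4}\right)^{2} = \frac{25}{16}$)
$Y{\left(A \right)} = 1$ ($Y{\left(A \right)} = \frac{2 A}{2 A} = 2 A \frac{1}{2 A} = 1$)
$B = - \frac{1}{3}$ ($B = \left(- \frac{1}{3}\right) 1 = - \frac{1}{3} \approx -0.33333$)
$\sqrt{l{\left(U{\left(-6 \right)} \right)} + B} = \sqrt{\frac{25}{16} - \frac{1}{3}} = \sqrt{\frac{59}{48}} = \frac{\sqrt{177}}{12}$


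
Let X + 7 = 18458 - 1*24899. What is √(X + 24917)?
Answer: √18469 ≈ 135.90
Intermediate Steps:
X = -6448 (X = -7 + (18458 - 1*24899) = -7 + (18458 - 24899) = -7 - 6441 = -6448)
√(X + 24917) = √(-6448 + 24917) = √18469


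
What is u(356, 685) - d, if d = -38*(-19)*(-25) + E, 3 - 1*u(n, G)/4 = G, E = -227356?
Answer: 242678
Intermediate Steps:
u(n, G) = 12 - 4*G
d = -245406 (d = -38*(-19)*(-25) - 227356 = 722*(-25) - 227356 = -18050 - 227356 = -245406)
u(356, 685) - d = (12 - 4*685) - 1*(-245406) = (12 - 2740) + 245406 = -2728 + 245406 = 242678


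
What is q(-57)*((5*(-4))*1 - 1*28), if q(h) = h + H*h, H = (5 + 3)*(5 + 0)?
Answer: 112176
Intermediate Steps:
H = 40 (H = 8*5 = 40)
q(h) = 41*h (q(h) = h + 40*h = 41*h)
q(-57)*((5*(-4))*1 - 1*28) = (41*(-57))*((5*(-4))*1 - 1*28) = -2337*(-20*1 - 28) = -2337*(-20 - 28) = -2337*(-48) = 112176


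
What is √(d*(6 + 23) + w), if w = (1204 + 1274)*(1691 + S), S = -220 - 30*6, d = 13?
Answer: 5*√127979 ≈ 1788.7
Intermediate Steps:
S = -400 (S = -220 - 1*180 = -220 - 180 = -400)
w = 3199098 (w = (1204 + 1274)*(1691 - 400) = 2478*1291 = 3199098)
√(d*(6 + 23) + w) = √(13*(6 + 23) + 3199098) = √(13*29 + 3199098) = √(377 + 3199098) = √3199475 = 5*√127979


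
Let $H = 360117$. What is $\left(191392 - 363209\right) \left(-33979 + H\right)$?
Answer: $-56036052746$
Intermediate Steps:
$\left(191392 - 363209\right) \left(-33979 + H\right) = \left(191392 - 363209\right) \left(-33979 + 360117\right) = \left(-171817\right) 326138 = -56036052746$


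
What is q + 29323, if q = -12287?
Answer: 17036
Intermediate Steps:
q + 29323 = -12287 + 29323 = 17036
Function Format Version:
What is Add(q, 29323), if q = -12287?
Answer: 17036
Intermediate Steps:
Add(q, 29323) = Add(-12287, 29323) = 17036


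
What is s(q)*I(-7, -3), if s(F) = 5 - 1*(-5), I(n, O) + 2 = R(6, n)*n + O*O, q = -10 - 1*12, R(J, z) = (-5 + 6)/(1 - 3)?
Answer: 105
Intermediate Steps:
R(J, z) = -1/2 (R(J, z) = 1/(-2) = 1*(-1/2) = -1/2)
q = -22 (q = -10 - 12 = -22)
I(n, O) = -2 + O**2 - n/2 (I(n, O) = -2 + (-n/2 + O*O) = -2 + (-n/2 + O**2) = -2 + (O**2 - n/2) = -2 + O**2 - n/2)
s(F) = 10 (s(F) = 5 + 5 = 10)
s(q)*I(-7, -3) = 10*(-2 + (-3)**2 - 1/2*(-7)) = 10*(-2 + 9 + 7/2) = 10*(21/2) = 105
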